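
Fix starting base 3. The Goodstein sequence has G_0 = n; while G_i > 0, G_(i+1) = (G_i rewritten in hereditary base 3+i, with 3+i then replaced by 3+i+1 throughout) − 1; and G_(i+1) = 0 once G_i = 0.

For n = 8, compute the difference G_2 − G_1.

1

8 —HB3→ 2·3 + 2 —bump→ 2·4 + 2 = 10 —(−1)→ 9
9 —HB4→ 2·4 + 1 —bump→ 2·5 + 1 = 11 —(−1)→ 10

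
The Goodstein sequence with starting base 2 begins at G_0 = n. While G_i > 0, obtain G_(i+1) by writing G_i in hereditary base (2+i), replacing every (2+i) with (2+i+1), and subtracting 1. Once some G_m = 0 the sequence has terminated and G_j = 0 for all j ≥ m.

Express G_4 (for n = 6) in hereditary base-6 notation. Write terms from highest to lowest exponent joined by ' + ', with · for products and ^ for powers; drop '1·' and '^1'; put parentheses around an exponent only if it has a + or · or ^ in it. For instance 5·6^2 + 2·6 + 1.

5·6^5 + 5·6^4 + 5·6^3 + 5·6^2 + 5·6 + 5

i=0: 6 = 2^2 + 2 (b=2); 2→3: 3^3 + 3 = 30; 30−1 = 29
i=1: 29 = 3^3 + 2 (b=3); 3→4: 4^4 + 2 = 258; 258−1 = 257
i=2: 257 = 4^4 + 1 (b=4); 4→5: 5^5 + 1 = 3126; 3126−1 = 3125
i=3: 3125 = 5^5 (b=5); 5→6: 6^6 = 46656; 46656−1 = 46655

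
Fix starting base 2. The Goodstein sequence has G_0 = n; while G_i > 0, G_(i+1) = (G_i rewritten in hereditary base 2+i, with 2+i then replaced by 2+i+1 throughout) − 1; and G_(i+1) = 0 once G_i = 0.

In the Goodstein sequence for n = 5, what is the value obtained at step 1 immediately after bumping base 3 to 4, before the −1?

5 —HB2→ 2^2 + 1 —bump→ 3^3 + 1 = 28 —(−1)→ 27
27 —HB3→ 3^3 —bump→ 4^4 = 256 —(−1)→ 255

256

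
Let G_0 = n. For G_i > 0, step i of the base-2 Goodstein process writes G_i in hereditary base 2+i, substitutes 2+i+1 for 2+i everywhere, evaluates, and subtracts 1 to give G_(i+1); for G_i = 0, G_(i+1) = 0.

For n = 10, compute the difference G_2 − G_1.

942

[0] 10 ≡ 2^(2 + 1) + 2 (base 2). Lift 3: 84. −1: 83.
[1] 83 ≡ 3^(3 + 1) + 2 (base 3). Lift 4: 1026. −1: 1025.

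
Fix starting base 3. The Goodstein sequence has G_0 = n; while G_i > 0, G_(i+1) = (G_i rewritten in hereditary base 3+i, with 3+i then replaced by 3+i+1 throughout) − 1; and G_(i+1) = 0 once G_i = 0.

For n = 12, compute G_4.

base 3: 12 = 3^2 + 3; at 4: 4^2 + 4 = 20; next = 19
base 4: 19 = 4^2 + 3; at 5: 5^2 + 3 = 28; next = 27
base 5: 27 = 5^2 + 2; at 6: 6^2 + 2 = 38; next = 37
base 6: 37 = 6^2 + 1; at 7: 7^2 + 1 = 50; next = 49
base 7: 49 = 7^2; at 8: 8^2 = 64; next = 63

49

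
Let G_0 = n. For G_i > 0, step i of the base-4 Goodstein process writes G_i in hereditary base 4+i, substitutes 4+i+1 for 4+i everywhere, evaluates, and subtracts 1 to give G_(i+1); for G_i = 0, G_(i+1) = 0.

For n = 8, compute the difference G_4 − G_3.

0

step 0: 8 = 2·4; sub 5 for 4: 2·5; = 10; G_1 = 10−1 = 9
step 1: 9 = 5 + 4; sub 6 for 5: 6 + 4; = 10; G_2 = 10−1 = 9
step 2: 9 = 6 + 3; sub 7 for 6: 7 + 3; = 10; G_3 = 10−1 = 9
step 3: 9 = 7 + 2; sub 8 for 7: 8 + 2; = 10; G_4 = 10−1 = 9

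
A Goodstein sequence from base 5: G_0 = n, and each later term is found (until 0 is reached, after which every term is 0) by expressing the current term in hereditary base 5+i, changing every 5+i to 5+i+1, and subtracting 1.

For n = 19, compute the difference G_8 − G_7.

[0] 19 ≡ 3·5 + 4 (base 5). Lift 6: 22. −1: 21.
[1] 21 ≡ 3·6 + 3 (base 6). Lift 7: 24. −1: 23.
[2] 23 ≡ 3·7 + 2 (base 7). Lift 8: 26. −1: 25.
[3] 25 ≡ 3·8 + 1 (base 8). Lift 9: 28. −1: 27.
[4] 27 ≡ 3·9 (base 9). Lift 10: 30. −1: 29.
[5] 29 ≡ 2·10 + 9 (base 10). Lift 11: 31. −1: 30.
[6] 30 ≡ 2·11 + 8 (base 11). Lift 12: 32. −1: 31.
[7] 31 ≡ 2·12 + 7 (base 12). Lift 13: 33. −1: 32.

1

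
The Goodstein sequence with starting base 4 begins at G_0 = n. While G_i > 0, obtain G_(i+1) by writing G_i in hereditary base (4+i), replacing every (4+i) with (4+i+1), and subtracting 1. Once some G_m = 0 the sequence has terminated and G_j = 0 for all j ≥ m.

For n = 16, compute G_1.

base 4: 16 = 4^2; at 5: 5^2 = 25; next = 24
base 5: 24 = 4·5 + 4; at 6: 4·6 + 4 = 28; next = 27

24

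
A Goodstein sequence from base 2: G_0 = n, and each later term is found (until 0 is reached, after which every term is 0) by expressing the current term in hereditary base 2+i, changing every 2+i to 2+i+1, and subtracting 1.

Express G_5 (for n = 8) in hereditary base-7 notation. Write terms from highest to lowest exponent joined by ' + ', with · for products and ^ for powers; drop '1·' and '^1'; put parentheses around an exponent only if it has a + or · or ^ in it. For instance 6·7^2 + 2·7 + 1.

2·7^7 + 2·7^2 + 7 + 4

G_0 = 8. HB_2(8) = 2^(2 + 1). Bump = 81. G_1 = 80.
G_1 = 80. HB_3(80) = 2·3^3 + 2·3^2 + 2·3 + 2. Bump = 554. G_2 = 553.
G_2 = 553. HB_4(553) = 2·4^4 + 2·4^2 + 2·4 + 1. Bump = 6311. G_3 = 6310.
G_3 = 6310. HB_5(6310) = 2·5^5 + 2·5^2 + 2·5. Bump = 93396. G_4 = 93395.
G_4 = 93395. HB_6(93395) = 2·6^6 + 2·6^2 + 6 + 5. Bump = 1647196. G_5 = 1647195.
G_5 = 1647195. HB_7(1647195) = 2·7^7 + 2·7^2 + 7 + 4. Bump = 33554572. G_6 = 33554571.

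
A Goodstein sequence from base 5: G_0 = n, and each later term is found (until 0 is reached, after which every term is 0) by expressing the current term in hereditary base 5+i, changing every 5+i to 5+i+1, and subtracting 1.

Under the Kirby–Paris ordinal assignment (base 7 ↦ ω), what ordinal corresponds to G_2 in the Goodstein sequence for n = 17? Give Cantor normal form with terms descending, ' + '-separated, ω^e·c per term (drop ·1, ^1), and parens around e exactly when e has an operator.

ω·3

base 5: 17 = 3·5 + 2; at 6: 3·6 + 2 = 20; next = 19
base 6: 19 = 3·6 + 1; at 7: 3·7 + 1 = 22; next = 21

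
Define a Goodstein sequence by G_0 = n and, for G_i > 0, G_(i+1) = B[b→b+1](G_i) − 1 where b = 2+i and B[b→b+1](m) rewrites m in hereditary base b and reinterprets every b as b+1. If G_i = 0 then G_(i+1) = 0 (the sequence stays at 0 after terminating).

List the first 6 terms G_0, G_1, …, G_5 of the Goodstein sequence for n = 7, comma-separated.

7, 30, 259, 3127, 46657, 823543

[0] 7 ≡ 2^2 + 2 + 1 (base 2). Lift 3: 31. −1: 30.
[1] 30 ≡ 3^3 + 3 (base 3). Lift 4: 260. −1: 259.
[2] 259 ≡ 4^4 + 3 (base 4). Lift 5: 3128. −1: 3127.
[3] 3127 ≡ 5^5 + 2 (base 5). Lift 6: 46658. −1: 46657.
[4] 46657 ≡ 6^6 + 1 (base 6). Lift 7: 823544. −1: 823543.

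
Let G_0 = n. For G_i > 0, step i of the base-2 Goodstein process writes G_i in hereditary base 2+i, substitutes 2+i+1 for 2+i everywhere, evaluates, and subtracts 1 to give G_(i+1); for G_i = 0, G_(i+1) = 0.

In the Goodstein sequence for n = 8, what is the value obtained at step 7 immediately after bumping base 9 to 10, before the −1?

20000000212

base 2: 8 = 2^(2 + 1); at 3: 3^(3 + 1) = 81; next = 80
base 3: 80 = 2·3^3 + 2·3^2 + 2·3 + 2; at 4: 2·4^4 + 2·4^2 + 2·4 + 2 = 554; next = 553
base 4: 553 = 2·4^4 + 2·4^2 + 2·4 + 1; at 5: 2·5^5 + 2·5^2 + 2·5 + 1 = 6311; next = 6310
base 5: 6310 = 2·5^5 + 2·5^2 + 2·5; at 6: 2·6^6 + 2·6^2 + 2·6 = 93396; next = 93395
base 6: 93395 = 2·6^6 + 2·6^2 + 6 + 5; at 7: 2·7^7 + 2·7^2 + 7 + 5 = 1647196; next = 1647195
base 7: 1647195 = 2·7^7 + 2·7^2 + 7 + 4; at 8: 2·8^8 + 2·8^2 + 8 + 4 = 33554572; next = 33554571
base 8: 33554571 = 2·8^8 + 2·8^2 + 8 + 3; at 9: 2·9^9 + 2·9^2 + 9 + 3 = 774841152; next = 774841151
base 9: 774841151 = 2·9^9 + 2·9^2 + 9 + 2; at 10: 2·10^10 + 2·10^2 + 10 + 2 = 20000000212; next = 20000000211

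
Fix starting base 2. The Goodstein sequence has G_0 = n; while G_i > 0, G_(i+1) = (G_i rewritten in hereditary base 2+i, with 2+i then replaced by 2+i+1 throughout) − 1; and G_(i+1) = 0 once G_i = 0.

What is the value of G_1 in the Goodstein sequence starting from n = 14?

110

(0) 14|_2 = 2^(2 + 1) + 2^2 + 2 ↦ 3^(3 + 1) + 3^3 + 3|_3 = 111 ⇒ 110
(1) 110|_3 = 3^(3 + 1) + 3^3 + 2 ↦ 4^(4 + 1) + 4^4 + 2|_4 = 1282 ⇒ 1281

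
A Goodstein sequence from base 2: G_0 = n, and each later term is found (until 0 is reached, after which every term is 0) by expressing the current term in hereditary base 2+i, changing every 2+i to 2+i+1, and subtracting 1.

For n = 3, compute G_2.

3

[0] 3 ≡ 2 + 1 (base 2). Lift 3: 4. −1: 3.
[1] 3 ≡ 3 (base 3). Lift 4: 4. −1: 3.
[2] 3 ≡ 3 (base 4). Lift 5: 3. −1: 2.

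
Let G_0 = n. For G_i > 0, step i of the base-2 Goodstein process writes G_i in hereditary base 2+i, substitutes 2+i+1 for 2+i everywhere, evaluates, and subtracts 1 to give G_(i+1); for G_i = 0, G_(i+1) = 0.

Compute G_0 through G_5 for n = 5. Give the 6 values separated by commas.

5, 27, 255, 467, 775, 1197

i=0: 5 = 2^2 + 1 (b=2); 2→3: 3^3 + 1 = 28; 28−1 = 27
i=1: 27 = 3^3 (b=3); 3→4: 4^4 = 256; 256−1 = 255
i=2: 255 = 3·4^3 + 3·4^2 + 3·4 + 3 (b=4); 4→5: 3·5^3 + 3·5^2 + 3·5 + 3 = 468; 468−1 = 467
i=3: 467 = 3·5^3 + 3·5^2 + 3·5 + 2 (b=5); 5→6: 3·6^3 + 3·6^2 + 3·6 + 2 = 776; 776−1 = 775
i=4: 775 = 3·6^3 + 3·6^2 + 3·6 + 1 (b=6); 6→7: 3·7^3 + 3·7^2 + 3·7 + 1 = 1198; 1198−1 = 1197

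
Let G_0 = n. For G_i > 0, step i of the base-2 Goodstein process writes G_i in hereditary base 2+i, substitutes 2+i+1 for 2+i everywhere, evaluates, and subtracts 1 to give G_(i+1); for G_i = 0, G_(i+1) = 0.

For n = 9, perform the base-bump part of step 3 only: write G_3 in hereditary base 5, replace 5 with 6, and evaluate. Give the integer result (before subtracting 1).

140744

base 2: 9 = 2^(2 + 1) + 1; at 3: 3^(3 + 1) + 1 = 82; next = 81
base 3: 81 = 3^(3 + 1); at 4: 4^(4 + 1) = 1024; next = 1023
base 4: 1023 = 3·4^4 + 3·4^3 + 3·4^2 + 3·4 + 3; at 5: 3·5^5 + 3·5^3 + 3·5^2 + 3·5 + 3 = 9843; next = 9842
base 5: 9842 = 3·5^5 + 3·5^3 + 3·5^2 + 3·5 + 2; at 6: 3·6^6 + 3·6^3 + 3·6^2 + 3·6 + 2 = 140744; next = 140743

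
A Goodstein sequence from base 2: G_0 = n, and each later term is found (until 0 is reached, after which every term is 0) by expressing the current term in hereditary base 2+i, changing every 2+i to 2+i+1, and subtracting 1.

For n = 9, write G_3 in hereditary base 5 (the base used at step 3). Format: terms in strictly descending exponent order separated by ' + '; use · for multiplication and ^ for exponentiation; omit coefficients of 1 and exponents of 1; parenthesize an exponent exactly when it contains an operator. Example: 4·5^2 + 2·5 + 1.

G_0=9  [base 2] 2^(2 + 1) + 1  →[2↦3]→  3^(3 + 1) + 1 = 82  −1 ⇒ G_1=81
G_1=81  [base 3] 3^(3 + 1)  →[3↦4]→  4^(4 + 1) = 1024  −1 ⇒ G_2=1023
G_2=1023  [base 4] 3·4^4 + 3·4^3 + 3·4^2 + 3·4 + 3  →[4↦5]→  3·5^5 + 3·5^3 + 3·5^2 + 3·5 + 3 = 9843  −1 ⇒ G_3=9842
G_3=9842  [base 5] 3·5^5 + 3·5^3 + 3·5^2 + 3·5 + 2  →[5↦6]→  3·6^6 + 3·6^3 + 3·6^2 + 3·6 + 2 = 140744  −1 ⇒ G_4=140743

3·5^5 + 3·5^3 + 3·5^2 + 3·5 + 2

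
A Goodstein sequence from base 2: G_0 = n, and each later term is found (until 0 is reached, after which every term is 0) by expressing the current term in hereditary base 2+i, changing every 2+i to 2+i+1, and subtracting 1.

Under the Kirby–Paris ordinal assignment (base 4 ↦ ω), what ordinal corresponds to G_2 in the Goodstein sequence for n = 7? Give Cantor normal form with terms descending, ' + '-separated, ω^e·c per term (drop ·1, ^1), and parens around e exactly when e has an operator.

i=0: 7 = 2^2 + 2 + 1 (b=2); 2→3: 3^3 + 3 + 1 = 31; 31−1 = 30
i=1: 30 = 3^3 + 3 (b=3); 3→4: 4^4 + 4 = 260; 260−1 = 259
i=2: 259 = 4^4 + 3 (b=4); 4→5: 5^5 + 3 = 3128; 3128−1 = 3127

ω^ω + 3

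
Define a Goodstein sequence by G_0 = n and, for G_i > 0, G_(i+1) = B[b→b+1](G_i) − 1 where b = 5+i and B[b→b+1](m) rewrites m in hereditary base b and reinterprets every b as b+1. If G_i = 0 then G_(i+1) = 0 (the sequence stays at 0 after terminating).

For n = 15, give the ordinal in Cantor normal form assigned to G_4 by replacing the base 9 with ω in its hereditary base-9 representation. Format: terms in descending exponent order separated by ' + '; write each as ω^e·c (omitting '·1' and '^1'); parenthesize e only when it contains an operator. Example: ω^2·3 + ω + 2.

ω·2 + 2

(0) 15|_5 = 3·5 ↦ 3·6|_6 = 18 ⇒ 17
(1) 17|_6 = 2·6 + 5 ↦ 2·7 + 5|_7 = 19 ⇒ 18
(2) 18|_7 = 2·7 + 4 ↦ 2·8 + 4|_8 = 20 ⇒ 19
(3) 19|_8 = 2·8 + 3 ↦ 2·9 + 3|_9 = 21 ⇒ 20
(4) 20|_9 = 2·9 + 2 ↦ 2·10 + 2|_10 = 22 ⇒ 21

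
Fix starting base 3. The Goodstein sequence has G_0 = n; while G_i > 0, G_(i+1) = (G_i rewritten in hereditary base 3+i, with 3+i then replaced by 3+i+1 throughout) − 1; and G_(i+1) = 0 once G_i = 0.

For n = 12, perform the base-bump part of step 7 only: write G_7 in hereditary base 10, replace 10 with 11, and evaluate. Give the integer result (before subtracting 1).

base 3: 12 = 3^2 + 3; at 4: 4^2 + 4 = 20; next = 19
base 4: 19 = 4^2 + 3; at 5: 5^2 + 3 = 28; next = 27
base 5: 27 = 5^2 + 2; at 6: 6^2 + 2 = 38; next = 37
base 6: 37 = 6^2 + 1; at 7: 7^2 + 1 = 50; next = 49
base 7: 49 = 7^2; at 8: 8^2 = 64; next = 63
base 8: 63 = 7·8 + 7; at 9: 7·9 + 7 = 70; next = 69
base 9: 69 = 7·9 + 6; at 10: 7·10 + 6 = 76; next = 75
base 10: 75 = 7·10 + 5; at 11: 7·11 + 5 = 82; next = 81

82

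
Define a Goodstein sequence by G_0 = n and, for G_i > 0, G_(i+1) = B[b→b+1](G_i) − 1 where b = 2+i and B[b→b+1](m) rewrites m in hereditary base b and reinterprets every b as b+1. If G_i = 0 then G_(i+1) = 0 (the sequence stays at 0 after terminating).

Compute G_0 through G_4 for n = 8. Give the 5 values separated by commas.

8, 80, 553, 6310, 93395

base 2: 8 = 2^(2 + 1); at 3: 3^(3 + 1) = 81; next = 80
base 3: 80 = 2·3^3 + 2·3^2 + 2·3 + 2; at 4: 2·4^4 + 2·4^2 + 2·4 + 2 = 554; next = 553
base 4: 553 = 2·4^4 + 2·4^2 + 2·4 + 1; at 5: 2·5^5 + 2·5^2 + 2·5 + 1 = 6311; next = 6310
base 5: 6310 = 2·5^5 + 2·5^2 + 2·5; at 6: 2·6^6 + 2·6^2 + 2·6 = 93396; next = 93395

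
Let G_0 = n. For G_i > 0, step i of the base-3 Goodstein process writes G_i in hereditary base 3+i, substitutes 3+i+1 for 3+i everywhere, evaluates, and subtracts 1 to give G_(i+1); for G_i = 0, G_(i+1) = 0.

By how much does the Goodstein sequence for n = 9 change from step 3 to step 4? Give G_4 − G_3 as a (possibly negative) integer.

2

G_0=9  [base 3] 3^2  →[3↦4]→  4^2 = 16  −1 ⇒ G_1=15
G_1=15  [base 4] 3·4 + 3  →[4↦5]→  3·5 + 3 = 18  −1 ⇒ G_2=17
G_2=17  [base 5] 3·5 + 2  →[5↦6]→  3·6 + 2 = 20  −1 ⇒ G_3=19
G_3=19  [base 6] 3·6 + 1  →[6↦7]→  3·7 + 1 = 22  −1 ⇒ G_4=21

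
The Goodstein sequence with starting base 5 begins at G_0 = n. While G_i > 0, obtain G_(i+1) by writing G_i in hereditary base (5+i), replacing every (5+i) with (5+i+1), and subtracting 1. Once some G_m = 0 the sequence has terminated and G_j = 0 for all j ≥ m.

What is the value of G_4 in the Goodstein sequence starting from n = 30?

30 —HB5→ 5^2 + 5 —bump→ 6^2 + 6 = 42 —(−1)→ 41
41 —HB6→ 6^2 + 5 —bump→ 7^2 + 5 = 54 —(−1)→ 53
53 —HB7→ 7^2 + 4 —bump→ 8^2 + 4 = 68 —(−1)→ 67
67 —HB8→ 8^2 + 3 —bump→ 9^2 + 3 = 84 —(−1)→ 83

83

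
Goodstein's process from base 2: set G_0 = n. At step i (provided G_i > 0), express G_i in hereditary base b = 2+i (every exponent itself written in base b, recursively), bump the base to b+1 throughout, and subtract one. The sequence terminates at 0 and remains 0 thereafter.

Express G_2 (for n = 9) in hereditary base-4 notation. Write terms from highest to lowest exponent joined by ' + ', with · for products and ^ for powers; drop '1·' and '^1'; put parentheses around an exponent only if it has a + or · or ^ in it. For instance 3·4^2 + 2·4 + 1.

step 0: 9 = 2^(2 + 1) + 1; sub 3 for 2: 3^(3 + 1) + 1; = 82; G_1 = 82−1 = 81
step 1: 81 = 3^(3 + 1); sub 4 for 3: 4^(4 + 1); = 1024; G_2 = 1024−1 = 1023
step 2: 1023 = 3·4^4 + 3·4^3 + 3·4^2 + 3·4 + 3; sub 5 for 4: 3·5^5 + 3·5^3 + 3·5^2 + 3·5 + 3; = 9843; G_3 = 9843−1 = 9842

3·4^4 + 3·4^3 + 3·4^2 + 3·4 + 3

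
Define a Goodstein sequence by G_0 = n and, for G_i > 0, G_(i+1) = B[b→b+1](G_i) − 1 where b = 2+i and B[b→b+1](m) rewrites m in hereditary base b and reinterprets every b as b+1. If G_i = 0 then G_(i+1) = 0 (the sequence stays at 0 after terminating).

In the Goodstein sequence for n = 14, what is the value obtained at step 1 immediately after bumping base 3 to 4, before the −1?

G_0=14  [base 2] 2^(2 + 1) + 2^2 + 2  →[2↦3]→  3^(3 + 1) + 3^3 + 3 = 111  −1 ⇒ G_1=110
G_1=110  [base 3] 3^(3 + 1) + 3^3 + 2  →[3↦4]→  4^(4 + 1) + 4^4 + 2 = 1282  −1 ⇒ G_2=1281

1282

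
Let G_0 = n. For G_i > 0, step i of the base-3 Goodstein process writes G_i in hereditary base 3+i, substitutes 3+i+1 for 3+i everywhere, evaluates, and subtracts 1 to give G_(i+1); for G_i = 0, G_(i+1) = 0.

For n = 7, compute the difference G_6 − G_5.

0

i=0: 7 = 2·3 + 1 (b=3); 3→4: 2·4 + 1 = 9; 9−1 = 8
i=1: 8 = 2·4 (b=4); 4→5: 2·5 = 10; 10−1 = 9
i=2: 9 = 5 + 4 (b=5); 5→6: 6 + 4 = 10; 10−1 = 9
i=3: 9 = 6 + 3 (b=6); 6→7: 7 + 3 = 10; 10−1 = 9
i=4: 9 = 7 + 2 (b=7); 7→8: 8 + 2 = 10; 10−1 = 9
i=5: 9 = 8 + 1 (b=8); 8→9: 9 + 1 = 10; 10−1 = 9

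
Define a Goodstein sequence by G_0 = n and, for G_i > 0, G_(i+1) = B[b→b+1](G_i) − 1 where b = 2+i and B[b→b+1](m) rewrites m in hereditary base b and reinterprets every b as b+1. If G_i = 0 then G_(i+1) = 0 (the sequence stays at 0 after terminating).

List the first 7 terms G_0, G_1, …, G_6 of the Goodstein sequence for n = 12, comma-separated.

i=0: 12 = 2^(2 + 1) + 2^2 (b=2); 2→3: 3^(3 + 1) + 3^3 = 108; 108−1 = 107
i=1: 107 = 3^(3 + 1) + 2·3^2 + 2·3 + 2 (b=3); 3→4: 4^(4 + 1) + 2·4^2 + 2·4 + 2 = 1066; 1066−1 = 1065
i=2: 1065 = 4^(4 + 1) + 2·4^2 + 2·4 + 1 (b=4); 4→5: 5^(5 + 1) + 2·5^2 + 2·5 + 1 = 15686; 15686−1 = 15685
i=3: 15685 = 5^(5 + 1) + 2·5^2 + 2·5 (b=5); 5→6: 6^(6 + 1) + 2·6^2 + 2·6 = 280020; 280020−1 = 280019
i=4: 280019 = 6^(6 + 1) + 2·6^2 + 6 + 5 (b=6); 6→7: 7^(7 + 1) + 2·7^2 + 7 + 5 = 5764911; 5764911−1 = 5764910
i=5: 5764910 = 7^(7 + 1) + 2·7^2 + 7 + 4 (b=7); 7→8: 8^(8 + 1) + 2·8^2 + 8 + 4 = 134217868; 134217868−1 = 134217867

12, 107, 1065, 15685, 280019, 5764910, 134217867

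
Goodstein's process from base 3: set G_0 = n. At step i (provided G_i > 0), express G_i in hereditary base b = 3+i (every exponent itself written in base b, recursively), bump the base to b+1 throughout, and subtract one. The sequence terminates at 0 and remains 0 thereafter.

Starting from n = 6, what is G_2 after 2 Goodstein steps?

G_0 = 6. HB_3(6) = 2·3. Bump = 8. G_1 = 7.
G_1 = 7. HB_4(7) = 4 + 3. Bump = 8. G_2 = 7.
G_2 = 7. HB_5(7) = 5 + 2. Bump = 8. G_3 = 7.

7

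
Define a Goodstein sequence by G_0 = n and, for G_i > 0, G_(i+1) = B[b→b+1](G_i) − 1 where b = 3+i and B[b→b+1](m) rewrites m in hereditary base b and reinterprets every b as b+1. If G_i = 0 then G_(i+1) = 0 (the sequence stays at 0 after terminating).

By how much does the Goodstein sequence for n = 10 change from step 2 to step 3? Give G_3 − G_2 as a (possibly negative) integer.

(0) 10|_3 = 3^2 + 1 ↦ 4^2 + 1|_4 = 17 ⇒ 16
(1) 16|_4 = 4^2 ↦ 5^2|_5 = 25 ⇒ 24
(2) 24|_5 = 4·5 + 4 ↦ 4·6 + 4|_6 = 28 ⇒ 27

3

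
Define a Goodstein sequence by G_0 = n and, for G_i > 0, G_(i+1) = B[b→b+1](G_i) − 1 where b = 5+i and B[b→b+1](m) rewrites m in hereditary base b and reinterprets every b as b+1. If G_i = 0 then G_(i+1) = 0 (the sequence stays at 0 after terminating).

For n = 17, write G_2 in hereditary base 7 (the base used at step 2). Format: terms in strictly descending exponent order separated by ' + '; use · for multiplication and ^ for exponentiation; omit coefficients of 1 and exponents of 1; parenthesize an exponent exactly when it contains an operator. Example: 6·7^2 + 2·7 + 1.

3·7

[0] 17 ≡ 3·5 + 2 (base 5). Lift 6: 20. −1: 19.
[1] 19 ≡ 3·6 + 1 (base 6). Lift 7: 22. −1: 21.
[2] 21 ≡ 3·7 (base 7). Lift 8: 24. −1: 23.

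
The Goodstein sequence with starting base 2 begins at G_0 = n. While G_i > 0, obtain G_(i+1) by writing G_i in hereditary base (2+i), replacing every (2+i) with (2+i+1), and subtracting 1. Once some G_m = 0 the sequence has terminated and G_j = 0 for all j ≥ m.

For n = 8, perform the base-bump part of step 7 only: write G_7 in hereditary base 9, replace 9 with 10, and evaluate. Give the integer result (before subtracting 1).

20000000212

(0) 8|_2 = 2^(2 + 1) ↦ 3^(3 + 1)|_3 = 81 ⇒ 80
(1) 80|_3 = 2·3^3 + 2·3^2 + 2·3 + 2 ↦ 2·4^4 + 2·4^2 + 2·4 + 2|_4 = 554 ⇒ 553
(2) 553|_4 = 2·4^4 + 2·4^2 + 2·4 + 1 ↦ 2·5^5 + 2·5^2 + 2·5 + 1|_5 = 6311 ⇒ 6310
(3) 6310|_5 = 2·5^5 + 2·5^2 + 2·5 ↦ 2·6^6 + 2·6^2 + 2·6|_6 = 93396 ⇒ 93395
(4) 93395|_6 = 2·6^6 + 2·6^2 + 6 + 5 ↦ 2·7^7 + 2·7^2 + 7 + 5|_7 = 1647196 ⇒ 1647195
(5) 1647195|_7 = 2·7^7 + 2·7^2 + 7 + 4 ↦ 2·8^8 + 2·8^2 + 8 + 4|_8 = 33554572 ⇒ 33554571
(6) 33554571|_8 = 2·8^8 + 2·8^2 + 8 + 3 ↦ 2·9^9 + 2·9^2 + 9 + 3|_9 = 774841152 ⇒ 774841151
(7) 774841151|_9 = 2·9^9 + 2·9^2 + 9 + 2 ↦ 2·10^10 + 2·10^2 + 10 + 2|_10 = 20000000212 ⇒ 20000000211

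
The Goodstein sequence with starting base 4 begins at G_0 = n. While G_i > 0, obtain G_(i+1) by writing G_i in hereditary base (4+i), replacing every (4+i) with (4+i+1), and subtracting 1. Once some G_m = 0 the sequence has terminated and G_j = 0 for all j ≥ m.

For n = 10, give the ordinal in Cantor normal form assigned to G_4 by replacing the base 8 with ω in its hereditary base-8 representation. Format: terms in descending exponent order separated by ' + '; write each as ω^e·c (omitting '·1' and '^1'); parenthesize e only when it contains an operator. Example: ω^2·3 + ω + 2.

G_0=10  [base 4] 2·4 + 2  →[4↦5]→  2·5 + 2 = 12  −1 ⇒ G_1=11
G_1=11  [base 5] 2·5 + 1  →[5↦6]→  2·6 + 1 = 13  −1 ⇒ G_2=12
G_2=12  [base 6] 2·6  →[6↦7]→  2·7 = 14  −1 ⇒ G_3=13
G_3=13  [base 7] 7 + 6  →[7↦8]→  8 + 6 = 14  −1 ⇒ G_4=13

ω + 5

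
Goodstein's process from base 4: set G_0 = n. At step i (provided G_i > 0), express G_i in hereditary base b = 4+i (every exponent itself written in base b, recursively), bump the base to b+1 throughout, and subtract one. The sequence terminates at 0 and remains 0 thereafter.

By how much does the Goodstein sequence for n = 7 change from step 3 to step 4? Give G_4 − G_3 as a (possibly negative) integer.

0

i=0: 7 = 4 + 3 (b=4); 4→5: 5 + 3 = 8; 8−1 = 7
i=1: 7 = 5 + 2 (b=5); 5→6: 6 + 2 = 8; 8−1 = 7
i=2: 7 = 6 + 1 (b=6); 6→7: 7 + 1 = 8; 8−1 = 7
i=3: 7 = 7 (b=7); 7→8: 8 = 8; 8−1 = 7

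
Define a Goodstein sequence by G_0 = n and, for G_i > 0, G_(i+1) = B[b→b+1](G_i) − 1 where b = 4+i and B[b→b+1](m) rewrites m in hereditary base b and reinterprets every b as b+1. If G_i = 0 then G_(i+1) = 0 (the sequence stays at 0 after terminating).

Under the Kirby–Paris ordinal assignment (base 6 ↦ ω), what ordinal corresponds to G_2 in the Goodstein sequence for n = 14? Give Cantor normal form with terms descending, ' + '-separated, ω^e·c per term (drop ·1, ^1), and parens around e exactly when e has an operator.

ω·3

(0) 14|_4 = 3·4 + 2 ↦ 3·5 + 2|_5 = 17 ⇒ 16
(1) 16|_5 = 3·5 + 1 ↦ 3·6 + 1|_6 = 19 ⇒ 18
(2) 18|_6 = 3·6 ↦ 3·7|_7 = 21 ⇒ 20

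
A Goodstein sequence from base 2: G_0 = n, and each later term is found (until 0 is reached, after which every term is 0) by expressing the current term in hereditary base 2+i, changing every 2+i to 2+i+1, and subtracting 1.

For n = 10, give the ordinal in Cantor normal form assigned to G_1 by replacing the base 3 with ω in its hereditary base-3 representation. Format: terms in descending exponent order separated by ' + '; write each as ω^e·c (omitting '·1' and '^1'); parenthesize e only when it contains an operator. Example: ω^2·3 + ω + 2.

ω^(ω + 1) + 2

10 —HB2→ 2^(2 + 1) + 2 —bump→ 3^(3 + 1) + 3 = 84 —(−1)→ 83
83 —HB3→ 3^(3 + 1) + 2 —bump→ 4^(4 + 1) + 2 = 1026 —(−1)→ 1025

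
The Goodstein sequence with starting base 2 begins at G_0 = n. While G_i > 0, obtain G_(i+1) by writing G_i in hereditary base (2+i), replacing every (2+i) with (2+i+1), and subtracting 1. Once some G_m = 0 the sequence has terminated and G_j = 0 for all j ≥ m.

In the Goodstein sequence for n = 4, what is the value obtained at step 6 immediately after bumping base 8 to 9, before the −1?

174

step 0: 4 = 2^2; sub 3 for 2: 3^3; = 27; G_1 = 27−1 = 26
step 1: 26 = 2·3^2 + 2·3 + 2; sub 4 for 3: 2·4^2 + 2·4 + 2; = 42; G_2 = 42−1 = 41
step 2: 41 = 2·4^2 + 2·4 + 1; sub 5 for 4: 2·5^2 + 2·5 + 1; = 61; G_3 = 61−1 = 60
step 3: 60 = 2·5^2 + 2·5; sub 6 for 5: 2·6^2 + 2·6; = 84; G_4 = 84−1 = 83
step 4: 83 = 2·6^2 + 6 + 5; sub 7 for 6: 2·7^2 + 7 + 5; = 110; G_5 = 110−1 = 109
step 5: 109 = 2·7^2 + 7 + 4; sub 8 for 7: 2·8^2 + 8 + 4; = 140; G_6 = 140−1 = 139
step 6: 139 = 2·8^2 + 8 + 3; sub 9 for 8: 2·9^2 + 9 + 3; = 174; G_7 = 174−1 = 173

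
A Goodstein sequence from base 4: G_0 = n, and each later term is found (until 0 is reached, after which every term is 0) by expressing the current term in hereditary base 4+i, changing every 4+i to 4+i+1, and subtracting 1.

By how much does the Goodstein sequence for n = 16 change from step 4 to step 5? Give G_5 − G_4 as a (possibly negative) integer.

16 —HB4→ 4^2 —bump→ 5^2 = 25 —(−1)→ 24
24 —HB5→ 4·5 + 4 —bump→ 4·6 + 4 = 28 —(−1)→ 27
27 —HB6→ 4·6 + 3 —bump→ 4·7 + 3 = 31 —(−1)→ 30
30 —HB7→ 4·7 + 2 —bump→ 4·8 + 2 = 34 —(−1)→ 33
33 —HB8→ 4·8 + 1 —bump→ 4·9 + 1 = 37 —(−1)→ 36

3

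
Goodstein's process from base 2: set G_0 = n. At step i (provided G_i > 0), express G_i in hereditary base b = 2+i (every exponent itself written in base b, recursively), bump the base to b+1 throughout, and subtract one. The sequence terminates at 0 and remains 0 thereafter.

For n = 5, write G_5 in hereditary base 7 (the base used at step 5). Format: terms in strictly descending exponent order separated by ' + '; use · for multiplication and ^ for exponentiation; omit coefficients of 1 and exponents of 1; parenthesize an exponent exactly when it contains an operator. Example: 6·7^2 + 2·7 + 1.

step 0: 5 = 2^2 + 1; sub 3 for 2: 3^3 + 1; = 28; G_1 = 28−1 = 27
step 1: 27 = 3^3; sub 4 for 3: 4^4; = 256; G_2 = 256−1 = 255
step 2: 255 = 3·4^3 + 3·4^2 + 3·4 + 3; sub 5 for 4: 3·5^3 + 3·5^2 + 3·5 + 3; = 468; G_3 = 468−1 = 467
step 3: 467 = 3·5^3 + 3·5^2 + 3·5 + 2; sub 6 for 5: 3·6^3 + 3·6^2 + 3·6 + 2; = 776; G_4 = 776−1 = 775
step 4: 775 = 3·6^3 + 3·6^2 + 3·6 + 1; sub 7 for 6: 3·7^3 + 3·7^2 + 3·7 + 1; = 1198; G_5 = 1198−1 = 1197

3·7^3 + 3·7^2 + 3·7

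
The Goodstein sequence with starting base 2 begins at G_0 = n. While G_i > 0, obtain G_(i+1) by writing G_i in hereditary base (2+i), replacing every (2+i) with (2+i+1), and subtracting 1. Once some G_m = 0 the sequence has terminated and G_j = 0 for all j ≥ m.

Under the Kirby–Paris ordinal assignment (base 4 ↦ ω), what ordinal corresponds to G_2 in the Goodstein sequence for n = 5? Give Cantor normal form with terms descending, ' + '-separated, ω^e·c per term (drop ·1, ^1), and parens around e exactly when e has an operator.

5 —HB2→ 2^2 + 1 —bump→ 3^3 + 1 = 28 —(−1)→ 27
27 —HB3→ 3^3 —bump→ 4^4 = 256 —(−1)→ 255
255 —HB4→ 3·4^3 + 3·4^2 + 3·4 + 3 —bump→ 3·5^3 + 3·5^2 + 3·5 + 3 = 468 —(−1)→ 467

ω^3·3 + ω^2·3 + ω·3 + 3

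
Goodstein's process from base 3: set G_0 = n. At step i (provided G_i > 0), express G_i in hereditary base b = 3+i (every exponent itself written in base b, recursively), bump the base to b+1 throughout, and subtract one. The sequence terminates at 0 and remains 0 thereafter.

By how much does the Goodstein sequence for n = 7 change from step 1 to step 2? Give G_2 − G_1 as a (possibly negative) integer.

i=0: 7 = 2·3 + 1 (b=3); 3→4: 2·4 + 1 = 9; 9−1 = 8
i=1: 8 = 2·4 (b=4); 4→5: 2·5 = 10; 10−1 = 9

1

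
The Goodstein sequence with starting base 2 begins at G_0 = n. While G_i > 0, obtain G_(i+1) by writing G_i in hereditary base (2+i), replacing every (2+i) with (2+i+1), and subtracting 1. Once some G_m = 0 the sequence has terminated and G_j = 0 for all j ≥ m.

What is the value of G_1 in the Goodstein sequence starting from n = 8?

[0] 8 ≡ 2^(2 + 1) (base 2). Lift 3: 81. −1: 80.
[1] 80 ≡ 2·3^3 + 2·3^2 + 2·3 + 2 (base 3). Lift 4: 554. −1: 553.

80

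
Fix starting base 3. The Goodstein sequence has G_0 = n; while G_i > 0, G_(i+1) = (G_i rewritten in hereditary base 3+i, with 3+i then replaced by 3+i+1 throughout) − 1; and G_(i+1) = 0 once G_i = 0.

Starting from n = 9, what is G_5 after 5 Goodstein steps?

G_0 = 9. HB_3(9) = 3^2. Bump = 16. G_1 = 15.
G_1 = 15. HB_4(15) = 3·4 + 3. Bump = 18. G_2 = 17.
G_2 = 17. HB_5(17) = 3·5 + 2. Bump = 20. G_3 = 19.
G_3 = 19. HB_6(19) = 3·6 + 1. Bump = 22. G_4 = 21.
G_4 = 21. HB_7(21) = 3·7. Bump = 24. G_5 = 23.
G_5 = 23. HB_8(23) = 2·8 + 7. Bump = 25. G_6 = 24.

23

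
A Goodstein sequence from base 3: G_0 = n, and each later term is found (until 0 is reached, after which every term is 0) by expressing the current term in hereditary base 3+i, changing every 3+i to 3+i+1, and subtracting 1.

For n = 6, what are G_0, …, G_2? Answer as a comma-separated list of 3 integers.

6, 7, 7

i=0: 6 = 2·3 (b=3); 3→4: 2·4 = 8; 8−1 = 7
i=1: 7 = 4 + 3 (b=4); 4→5: 5 + 3 = 8; 8−1 = 7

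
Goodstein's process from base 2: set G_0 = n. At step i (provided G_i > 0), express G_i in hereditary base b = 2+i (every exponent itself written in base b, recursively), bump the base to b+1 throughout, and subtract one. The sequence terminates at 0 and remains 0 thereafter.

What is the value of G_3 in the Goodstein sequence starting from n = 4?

(0) 4|_2 = 2^2 ↦ 3^3|_3 = 27 ⇒ 26
(1) 26|_3 = 2·3^2 + 2·3 + 2 ↦ 2·4^2 + 2·4 + 2|_4 = 42 ⇒ 41
(2) 41|_4 = 2·4^2 + 2·4 + 1 ↦ 2·5^2 + 2·5 + 1|_5 = 61 ⇒ 60

60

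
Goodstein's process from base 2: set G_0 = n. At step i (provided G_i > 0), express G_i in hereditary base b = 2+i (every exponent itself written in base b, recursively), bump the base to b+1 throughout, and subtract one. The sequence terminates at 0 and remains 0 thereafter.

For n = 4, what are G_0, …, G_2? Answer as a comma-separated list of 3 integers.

G_0 = 4. HB_2(4) = 2^2. Bump = 27. G_1 = 26.
G_1 = 26. HB_3(26) = 2·3^2 + 2·3 + 2. Bump = 42. G_2 = 41.

4, 26, 41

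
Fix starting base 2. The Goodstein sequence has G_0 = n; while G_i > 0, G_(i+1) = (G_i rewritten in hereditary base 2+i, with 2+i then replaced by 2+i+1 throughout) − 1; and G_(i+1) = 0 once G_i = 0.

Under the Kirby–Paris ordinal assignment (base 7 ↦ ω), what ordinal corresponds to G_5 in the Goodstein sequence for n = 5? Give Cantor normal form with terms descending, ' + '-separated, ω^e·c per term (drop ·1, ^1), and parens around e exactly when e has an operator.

step 0: 5 = 2^2 + 1; sub 3 for 2: 3^3 + 1; = 28; G_1 = 28−1 = 27
step 1: 27 = 3^3; sub 4 for 3: 4^4; = 256; G_2 = 256−1 = 255
step 2: 255 = 3·4^3 + 3·4^2 + 3·4 + 3; sub 5 for 4: 3·5^3 + 3·5^2 + 3·5 + 3; = 468; G_3 = 468−1 = 467
step 3: 467 = 3·5^3 + 3·5^2 + 3·5 + 2; sub 6 for 5: 3·6^3 + 3·6^2 + 3·6 + 2; = 776; G_4 = 776−1 = 775
step 4: 775 = 3·6^3 + 3·6^2 + 3·6 + 1; sub 7 for 6: 3·7^3 + 3·7^2 + 3·7 + 1; = 1198; G_5 = 1198−1 = 1197

ω^3·3 + ω^2·3 + ω·3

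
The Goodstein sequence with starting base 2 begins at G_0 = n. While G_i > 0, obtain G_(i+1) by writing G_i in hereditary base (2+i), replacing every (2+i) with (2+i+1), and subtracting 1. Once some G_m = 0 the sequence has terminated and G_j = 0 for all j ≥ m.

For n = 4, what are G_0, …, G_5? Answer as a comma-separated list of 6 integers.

4, 26, 41, 60, 83, 109

4 —HB2→ 2^2 —bump→ 3^3 = 27 —(−1)→ 26
26 —HB3→ 2·3^2 + 2·3 + 2 —bump→ 2·4^2 + 2·4 + 2 = 42 —(−1)→ 41
41 —HB4→ 2·4^2 + 2·4 + 1 —bump→ 2·5^2 + 2·5 + 1 = 61 —(−1)→ 60
60 —HB5→ 2·5^2 + 2·5 —bump→ 2·6^2 + 2·6 = 84 —(−1)→ 83
83 —HB6→ 2·6^2 + 6 + 5 —bump→ 2·7^2 + 7 + 5 = 110 —(−1)→ 109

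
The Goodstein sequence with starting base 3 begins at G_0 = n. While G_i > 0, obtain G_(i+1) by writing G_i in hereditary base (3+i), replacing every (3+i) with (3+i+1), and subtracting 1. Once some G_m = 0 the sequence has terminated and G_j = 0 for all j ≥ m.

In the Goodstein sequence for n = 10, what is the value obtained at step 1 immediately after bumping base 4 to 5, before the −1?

25

step 0: 10 = 3^2 + 1; sub 4 for 3: 4^2 + 1; = 17; G_1 = 17−1 = 16
step 1: 16 = 4^2; sub 5 for 4: 5^2; = 25; G_2 = 25−1 = 24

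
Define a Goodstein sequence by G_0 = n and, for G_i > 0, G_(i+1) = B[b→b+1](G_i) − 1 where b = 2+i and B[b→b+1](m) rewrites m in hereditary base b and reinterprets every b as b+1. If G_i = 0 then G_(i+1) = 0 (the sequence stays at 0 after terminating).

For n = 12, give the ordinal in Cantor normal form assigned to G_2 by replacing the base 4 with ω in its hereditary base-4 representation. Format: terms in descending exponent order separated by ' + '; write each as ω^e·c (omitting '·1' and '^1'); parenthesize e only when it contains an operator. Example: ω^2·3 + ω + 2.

ω^(ω + 1) + ω^2·2 + ω·2 + 1

i=0: 12 = 2^(2 + 1) + 2^2 (b=2); 2→3: 3^(3 + 1) + 3^3 = 108; 108−1 = 107
i=1: 107 = 3^(3 + 1) + 2·3^2 + 2·3 + 2 (b=3); 3→4: 4^(4 + 1) + 2·4^2 + 2·4 + 2 = 1066; 1066−1 = 1065
i=2: 1065 = 4^(4 + 1) + 2·4^2 + 2·4 + 1 (b=4); 4→5: 5^(5 + 1) + 2·5^2 + 2·5 + 1 = 15686; 15686−1 = 15685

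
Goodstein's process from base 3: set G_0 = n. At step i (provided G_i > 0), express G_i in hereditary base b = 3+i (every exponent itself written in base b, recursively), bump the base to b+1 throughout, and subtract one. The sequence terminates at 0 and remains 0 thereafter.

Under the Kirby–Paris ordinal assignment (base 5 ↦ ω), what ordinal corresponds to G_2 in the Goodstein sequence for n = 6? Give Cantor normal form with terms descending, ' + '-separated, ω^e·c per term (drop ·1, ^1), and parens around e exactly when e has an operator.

ω + 2

base 3: 6 = 2·3; at 4: 2·4 = 8; next = 7
base 4: 7 = 4 + 3; at 5: 5 + 3 = 8; next = 7
base 5: 7 = 5 + 2; at 6: 6 + 2 = 8; next = 7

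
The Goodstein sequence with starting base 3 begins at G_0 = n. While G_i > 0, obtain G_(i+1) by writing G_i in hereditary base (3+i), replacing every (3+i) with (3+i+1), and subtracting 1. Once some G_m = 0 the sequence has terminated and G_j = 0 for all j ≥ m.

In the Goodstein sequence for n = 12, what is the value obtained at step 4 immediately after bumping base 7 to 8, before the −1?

[0] 12 ≡ 3^2 + 3 (base 3). Lift 4: 20. −1: 19.
[1] 19 ≡ 4^2 + 3 (base 4). Lift 5: 28. −1: 27.
[2] 27 ≡ 5^2 + 2 (base 5). Lift 6: 38. −1: 37.
[3] 37 ≡ 6^2 + 1 (base 6). Lift 7: 50. −1: 49.
[4] 49 ≡ 7^2 (base 7). Lift 8: 64. −1: 63.

64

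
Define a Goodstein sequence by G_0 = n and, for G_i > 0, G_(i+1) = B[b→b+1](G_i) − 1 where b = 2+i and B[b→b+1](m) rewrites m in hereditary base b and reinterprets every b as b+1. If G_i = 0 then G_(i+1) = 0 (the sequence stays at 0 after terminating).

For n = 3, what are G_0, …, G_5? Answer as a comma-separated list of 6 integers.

base 2: 3 = 2 + 1; at 3: 3 + 1 = 4; next = 3
base 3: 3 = 3; at 4: 4 = 4; next = 3
base 4: 3 = 3; at 5: 3 = 3; next = 2
base 5: 2 = 2; at 6: 2 = 2; next = 1
base 6: 1 = 1; at 7: 1 = 1; next = 0

3, 3, 3, 2, 1, 0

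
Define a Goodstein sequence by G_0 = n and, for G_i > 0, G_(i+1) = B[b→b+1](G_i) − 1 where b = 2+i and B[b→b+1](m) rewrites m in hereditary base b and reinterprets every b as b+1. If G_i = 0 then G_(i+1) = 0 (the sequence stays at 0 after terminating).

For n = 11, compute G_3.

15627

i=0: 11 = 2^(2 + 1) + 2 + 1 (b=2); 2→3: 3^(3 + 1) + 3 + 1 = 85; 85−1 = 84
i=1: 84 = 3^(3 + 1) + 3 (b=3); 3→4: 4^(4 + 1) + 4 = 1028; 1028−1 = 1027
i=2: 1027 = 4^(4 + 1) + 3 (b=4); 4→5: 5^(5 + 1) + 3 = 15628; 15628−1 = 15627
i=3: 15627 = 5^(5 + 1) + 2 (b=5); 5→6: 6^(6 + 1) + 2 = 279938; 279938−1 = 279937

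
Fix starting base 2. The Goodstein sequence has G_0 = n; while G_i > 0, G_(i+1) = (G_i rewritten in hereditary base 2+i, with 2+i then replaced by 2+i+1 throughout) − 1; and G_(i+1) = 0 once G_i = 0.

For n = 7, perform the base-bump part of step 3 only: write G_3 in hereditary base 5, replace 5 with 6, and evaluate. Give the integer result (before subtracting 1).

base 2: 7 = 2^2 + 2 + 1; at 3: 3^3 + 3 + 1 = 31; next = 30
base 3: 30 = 3^3 + 3; at 4: 4^4 + 4 = 260; next = 259
base 4: 259 = 4^4 + 3; at 5: 5^5 + 3 = 3128; next = 3127

46658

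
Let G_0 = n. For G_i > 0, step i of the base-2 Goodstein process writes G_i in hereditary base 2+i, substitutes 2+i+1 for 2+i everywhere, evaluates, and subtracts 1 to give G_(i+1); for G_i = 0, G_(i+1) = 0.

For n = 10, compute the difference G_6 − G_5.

79857569

(0) 10|_2 = 2^(2 + 1) + 2 ↦ 3^(3 + 1) + 3|_3 = 84 ⇒ 83
(1) 83|_3 = 3^(3 + 1) + 2 ↦ 4^(4 + 1) + 2|_4 = 1026 ⇒ 1025
(2) 1025|_4 = 4^(4 + 1) + 1 ↦ 5^(5 + 1) + 1|_5 = 15626 ⇒ 15625
(3) 15625|_5 = 5^(5 + 1) ↦ 6^(6 + 1)|_6 = 279936 ⇒ 279935
(4) 279935|_6 = 5·6^6 + 5·6^5 + 5·6^4 + 5·6^3 + 5·6^2 + 5·6 + 5 ↦ 5·7^7 + 5·7^5 + 5·7^4 + 5·7^3 + 5·7^2 + 5·7 + 5|_7 = 4215755 ⇒ 4215754
(5) 4215754|_7 = 5·7^7 + 5·7^5 + 5·7^4 + 5·7^3 + 5·7^2 + 5·7 + 4 ↦ 5·8^8 + 5·8^5 + 5·8^4 + 5·8^3 + 5·8^2 + 5·8 + 4|_8 = 84073324 ⇒ 84073323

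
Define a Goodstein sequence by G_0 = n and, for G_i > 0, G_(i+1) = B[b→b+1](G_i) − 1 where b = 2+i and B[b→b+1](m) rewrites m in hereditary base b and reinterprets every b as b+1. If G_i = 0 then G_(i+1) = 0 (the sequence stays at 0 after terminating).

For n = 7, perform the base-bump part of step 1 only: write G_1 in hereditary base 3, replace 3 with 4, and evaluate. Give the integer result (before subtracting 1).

260

7 —HB2→ 2^2 + 2 + 1 —bump→ 3^3 + 3 + 1 = 31 —(−1)→ 30
30 —HB3→ 3^3 + 3 —bump→ 4^4 + 4 = 260 —(−1)→ 259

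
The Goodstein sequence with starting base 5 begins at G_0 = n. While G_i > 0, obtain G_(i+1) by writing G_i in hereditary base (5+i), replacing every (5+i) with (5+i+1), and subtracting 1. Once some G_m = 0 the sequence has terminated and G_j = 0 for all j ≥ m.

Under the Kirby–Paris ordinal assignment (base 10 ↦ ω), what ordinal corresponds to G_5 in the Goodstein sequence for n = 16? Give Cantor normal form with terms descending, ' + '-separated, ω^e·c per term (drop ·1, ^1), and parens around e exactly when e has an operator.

G_0=16  [base 5] 3·5 + 1  →[5↦6]→  3·6 + 1 = 19  −1 ⇒ G_1=18
G_1=18  [base 6] 3·6  →[6↦7]→  3·7 = 21  −1 ⇒ G_2=20
G_2=20  [base 7] 2·7 + 6  →[7↦8]→  2·8 + 6 = 22  −1 ⇒ G_3=21
G_3=21  [base 8] 2·8 + 5  →[8↦9]→  2·9 + 5 = 23  −1 ⇒ G_4=22
G_4=22  [base 9] 2·9 + 4  →[9↦10]→  2·10 + 4 = 24  −1 ⇒ G_5=23

ω·2 + 3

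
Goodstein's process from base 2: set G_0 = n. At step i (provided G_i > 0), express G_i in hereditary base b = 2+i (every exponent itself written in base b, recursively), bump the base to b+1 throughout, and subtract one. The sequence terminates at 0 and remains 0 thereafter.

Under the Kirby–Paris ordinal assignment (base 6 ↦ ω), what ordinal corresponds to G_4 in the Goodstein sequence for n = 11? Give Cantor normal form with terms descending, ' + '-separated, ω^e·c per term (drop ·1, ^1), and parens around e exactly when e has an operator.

step 0: 11 = 2^(2 + 1) + 2 + 1; sub 3 for 2: 3^(3 + 1) + 3 + 1; = 85; G_1 = 85−1 = 84
step 1: 84 = 3^(3 + 1) + 3; sub 4 for 3: 4^(4 + 1) + 4; = 1028; G_2 = 1028−1 = 1027
step 2: 1027 = 4^(4 + 1) + 3; sub 5 for 4: 5^(5 + 1) + 3; = 15628; G_3 = 15628−1 = 15627
step 3: 15627 = 5^(5 + 1) + 2; sub 6 for 5: 6^(6 + 1) + 2; = 279938; G_4 = 279938−1 = 279937

ω^(ω + 1) + 1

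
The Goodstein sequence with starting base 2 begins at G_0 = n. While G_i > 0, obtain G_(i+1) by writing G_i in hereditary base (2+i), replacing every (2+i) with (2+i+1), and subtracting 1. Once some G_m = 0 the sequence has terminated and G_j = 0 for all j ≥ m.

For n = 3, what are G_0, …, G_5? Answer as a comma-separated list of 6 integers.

3, 3, 3, 2, 1, 0

step 0: 3 = 2 + 1; sub 3 for 2: 3 + 1; = 4; G_1 = 4−1 = 3
step 1: 3 = 3; sub 4 for 3: 4; = 4; G_2 = 4−1 = 3
step 2: 3 = 3; sub 5 for 4: 3; = 3; G_3 = 3−1 = 2
step 3: 2 = 2; sub 6 for 5: 2; = 2; G_4 = 2−1 = 1
step 4: 1 = 1; sub 7 for 6: 1; = 1; G_5 = 1−1 = 0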